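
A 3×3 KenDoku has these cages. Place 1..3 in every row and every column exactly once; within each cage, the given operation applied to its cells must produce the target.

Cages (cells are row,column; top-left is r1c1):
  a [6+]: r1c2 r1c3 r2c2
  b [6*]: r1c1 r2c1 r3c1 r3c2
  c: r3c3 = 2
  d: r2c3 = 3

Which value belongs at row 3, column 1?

3

D is a freebie, leaving r2c3 = 3.
The 4 cells of cage b must have product 6, so r3c2 = 1.
C is a freebie, so r3c3 = 2.
The 3 cells of cage a must have sum 6, which forces r1c2 = 3.
2 is placed in column 3, which forces r1c3 = 1.
Column 2 now contains 1, which forces r2c2 = 2.
2 is placed in row 3, which forces r3c1 = 3.
1 is placed in row 1, so r1c1 = 2.
2 is placed in row 2, leaving r2c1 = 1.
Completed grid: 2 3 1 / 1 2 3 / 3 1 2.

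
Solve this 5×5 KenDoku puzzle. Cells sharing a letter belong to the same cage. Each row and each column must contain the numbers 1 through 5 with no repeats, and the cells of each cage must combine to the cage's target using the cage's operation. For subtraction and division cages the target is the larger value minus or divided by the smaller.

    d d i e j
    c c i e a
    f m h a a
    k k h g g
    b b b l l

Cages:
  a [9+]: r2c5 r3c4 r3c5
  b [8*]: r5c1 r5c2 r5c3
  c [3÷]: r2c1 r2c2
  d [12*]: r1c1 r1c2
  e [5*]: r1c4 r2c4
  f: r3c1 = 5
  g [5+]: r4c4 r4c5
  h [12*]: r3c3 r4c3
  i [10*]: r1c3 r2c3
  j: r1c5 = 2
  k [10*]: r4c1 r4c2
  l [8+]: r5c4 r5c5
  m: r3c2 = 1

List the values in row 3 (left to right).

Cage j is given; hence r1c5 = 2.
F is a freebie, so r3c1 = 5.
Cage m is a single given cell, so r3c2 = 1.
5 is placed in column 1; hence r4c1 = 2.
Row 4 already has 2, leaving r4c2 = 5.
Row 1 already has 2, which forces r1c3 = 5.
Row 1 now contains 5; hence r1c4 = 1.
Cage c needs two cells with quotient 3, which forces r2c1 = 1.
1 is placed in column 2; hence r2c2 = 3.
Cage i needs two cells with product 10, so r2c3 = 2.
Column 4 already has 1; hence r2c4 = 5.
3 is placed in row 2; hence r2c5 = 4.
Cage a needs sum 9, which forces r3c4 = 2.
4 is placed in column 5, leaving r3c5 = 3.
Column 4 already has 1; hence r4c4 = 4.
4 is placed in column 5, which forces r4c5 = 1.
Column 1 already has 1; hence r5c1 = 4.
Row 5 already has 4, which forces r5c2 = 2.
Row 5 already has 4, which forces r5c3 = 1.
Column 4 now contains 5, leaving r5c4 = 3.
3 is placed in column 5, which forces r5c5 = 5.
4 is placed in column 1; hence r1c1 = 3.
Column 2 already has 3, leaving r1c2 = 4.
Row 3 already has 3; hence r3c3 = 4.
Row 4 now contains 4, which forces r4c3 = 3.
Filled in: 3 4 5 1 2 / 1 3 2 5 4 / 5 1 4 2 3 / 2 5 3 4 1 / 4 2 1 3 5.

5 1 4 2 3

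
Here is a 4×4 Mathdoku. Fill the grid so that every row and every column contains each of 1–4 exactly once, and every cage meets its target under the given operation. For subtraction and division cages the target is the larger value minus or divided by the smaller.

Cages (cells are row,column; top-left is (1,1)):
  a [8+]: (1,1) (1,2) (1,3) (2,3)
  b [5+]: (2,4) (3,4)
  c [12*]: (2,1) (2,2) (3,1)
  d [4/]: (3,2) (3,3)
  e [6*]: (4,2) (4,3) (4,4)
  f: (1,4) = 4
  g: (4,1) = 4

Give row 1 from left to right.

2 3 1 4

F is a freebie, which forces (1,4) = 4.
Cage g is given, so (4,1) = 4.
Cage a has sum 8, leaving (2,3) = 2.
Row 2 now contains 2, so (2,4) = 3.
Column 4 already has 3, which forces (3,4) = 2.
Column 4 now contains 2, so (4,4) = 1.
3 is placed in row 2, which forces (2,1) = 1.
Row 2 now contains 2, leaving (2,2) = 4.
Cage c has product 12, leaving (3,1) = 3.
Column 2 already has 4, so (3,2) = 1.
1 is placed in row 3, leaving (3,3) = 4.
Cage e needs product 6, leaving (4,2) = 2.
Row 4 already has 1, leaving (4,3) = 3.
Column 1 now contains 3; hence (1,1) = 2.
Column 2 already has 2; hence (1,2) = 3.
Column 3 already has 3, so (1,3) = 1.
Completed grid: 2 3 1 4 / 1 4 2 3 / 3 1 4 2 / 4 2 3 1.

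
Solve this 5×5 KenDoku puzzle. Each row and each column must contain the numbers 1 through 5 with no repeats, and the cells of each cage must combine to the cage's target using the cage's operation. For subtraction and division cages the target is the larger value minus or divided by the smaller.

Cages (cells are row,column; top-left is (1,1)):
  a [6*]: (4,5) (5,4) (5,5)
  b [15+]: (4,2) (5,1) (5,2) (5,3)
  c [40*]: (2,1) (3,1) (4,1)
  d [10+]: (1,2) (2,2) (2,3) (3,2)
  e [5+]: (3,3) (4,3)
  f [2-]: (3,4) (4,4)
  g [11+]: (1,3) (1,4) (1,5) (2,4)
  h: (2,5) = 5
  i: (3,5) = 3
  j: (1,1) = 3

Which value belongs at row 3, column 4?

4

J is a freebie, which forces (1,1) = 3.
Cage h is given, so (2,5) = 5.
Cage i is a single given cell, so (3,5) = 3.
Cage a needs product 6; hence (5,4) = 3.
Row 4 needs a 3, and only (4,3) is open for it.
Cage e's pair has sum 5, so (3,3) = 2.
Row 3 already has 2, which forces (3,4) = 4.
Column 4 already has 4, which forces (4,4) = 2.
Row 4 now contains 2; hence (4,5) = 1.
Column 5 now contains 1, which forces (5,5) = 2.
The 4 cells of cage g must have sum 11, so (1,3) = 1.
Cage g has sum 11, so (1,4) = 5.
2 is placed in column 5, leaving (1,5) = 4.
Cage c needs product 40, leaving (2,1) = 2.
Cage d needs sum 10, which forces (2,2) = 3.
1 is placed in column 3, so (2,3) = 4.
Column 4 already has 4, which forces (2,4) = 1.
Row 3 now contains 4, which forces (3,1) = 5.
5 is placed in row 3, which forces (3,2) = 1.
Cage c has product 40, leaving (4,1) = 4.
The 4 cells of cage b must have sum 15, leaving (4,2) = 5.
Column 1 already has 4, leaving (5,1) = 1.
Column 2 already has 1, leaving (5,2) = 4.
Column 3 now contains 4; hence (5,3) = 5.
Row 1 now contains 5, leaving (1,2) = 2.
Completed grid: 3 2 1 5 4 / 2 3 4 1 5 / 5 1 2 4 3 / 4 5 3 2 1 / 1 4 5 3 2.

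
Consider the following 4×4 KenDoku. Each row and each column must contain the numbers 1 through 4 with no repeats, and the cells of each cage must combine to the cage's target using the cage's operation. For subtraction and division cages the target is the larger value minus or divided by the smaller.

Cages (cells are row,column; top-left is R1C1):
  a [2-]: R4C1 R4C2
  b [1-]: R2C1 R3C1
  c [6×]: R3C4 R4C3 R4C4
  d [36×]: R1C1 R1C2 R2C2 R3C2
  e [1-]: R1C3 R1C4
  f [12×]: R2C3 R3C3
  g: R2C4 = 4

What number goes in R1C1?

Cage d needs product 36, so R1C1 = 3.
Cage g is a single given cell, which forces R2C4 = 4.
Row 2 already has 4, which forces R2C3 = 3.
Cage f needs two cells with product 12, so R3C3 = 4.
Cage d needs product 36; hence R1C2 = 4.
3 is placed in row 2, which forces R2C2 = 1.
Cage d needs product 36, which forces R3C2 = 3.
Column 2 now contains 3, which forces R4C2 = 2.
Row 4 already has 2, leaving R4C3 = 1.
Row 4 now contains 1; hence R4C4 = 3.
Column 3 now contains 1; hence R1C3 = 2.
The two cells of cage e must have difference 1; hence R1C4 = 1.
1 is placed in row 2, leaving R2C1 = 2.
The two cells of cage b must have difference 1; hence R3C1 = 1.
The 3 cells of cage c must have product 6, which forces R3C4 = 2.
Row 4 now contains 1, which forces R4C1 = 4.
Completed grid: 3 4 2 1 / 2 1 3 4 / 1 3 4 2 / 4 2 1 3.

3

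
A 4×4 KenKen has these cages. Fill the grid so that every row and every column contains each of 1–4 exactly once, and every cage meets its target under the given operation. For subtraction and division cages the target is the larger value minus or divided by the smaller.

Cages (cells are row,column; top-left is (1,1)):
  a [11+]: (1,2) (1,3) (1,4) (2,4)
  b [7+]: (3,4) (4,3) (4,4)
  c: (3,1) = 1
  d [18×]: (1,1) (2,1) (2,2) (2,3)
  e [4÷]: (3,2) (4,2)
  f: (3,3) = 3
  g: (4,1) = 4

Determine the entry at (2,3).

1

The 4 cells of cage d must have product 18, so (1,1) = 3.
Cage c is given; hence (3,1) = 1.
Row 3 now contains 1, which forces (3,2) = 4.
F is a freebie, which forces (3,3) = 3.
Row 3 already has 3; hence (3,4) = 2.
Cage g is a single given cell, which forces (4,1) = 4.
Column 2 now contains 4, which forces (4,2) = 1.
Row 4 already has 1, leaving (4,3) = 2.
Row 4 already has 1, which forces (4,4) = 3.
Column 2 already has 1, so (1,2) = 2.
Cage a needs sum 11, which forces (1,3) = 4.
The 4 cells of cage a must have sum 11; hence (1,4) = 1.
Column 1 now contains 1, so (2,1) = 2.
Cage d has product 18, leaving (2,2) = 3.
2 is placed in column 3, which forces (2,3) = 1.
Column 4 already has 3, which forces (2,4) = 4.
Completed grid: 3 2 4 1 / 2 3 1 4 / 1 4 3 2 / 4 1 2 3.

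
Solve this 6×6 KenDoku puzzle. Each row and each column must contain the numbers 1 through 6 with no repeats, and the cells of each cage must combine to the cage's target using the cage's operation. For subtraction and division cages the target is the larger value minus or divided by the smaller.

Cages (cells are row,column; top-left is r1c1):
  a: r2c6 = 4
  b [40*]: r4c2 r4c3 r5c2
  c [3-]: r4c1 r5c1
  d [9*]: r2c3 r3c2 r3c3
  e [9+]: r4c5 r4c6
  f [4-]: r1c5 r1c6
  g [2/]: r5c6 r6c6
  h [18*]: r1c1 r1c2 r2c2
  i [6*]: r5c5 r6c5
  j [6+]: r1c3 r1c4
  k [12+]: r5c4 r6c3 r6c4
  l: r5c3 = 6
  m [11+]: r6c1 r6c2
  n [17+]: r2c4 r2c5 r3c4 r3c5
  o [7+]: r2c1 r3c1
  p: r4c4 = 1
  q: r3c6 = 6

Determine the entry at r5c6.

The 3 cells of cage d must have product 9, leaving r2c3 = 3.
Cage a is given, which forces r2c6 = 4.
Cage d needs product 9; hence r3c2 = 3.
Cage d has product 9; hence r3c3 = 1.
Q is a freebie, leaving r3c6 = 6.
P is a freebie, leaving r4c4 = 1.
L is a freebie, which forces r5c3 = 6.
Cage h has product 18; hence r1c1 = 3.
Row 2 needs a 1, and only r2c2 is open for it.
Column 2 already has 1; hence r1c2 = 6.
Column 2 already has 6, leaving r6c2 = 5.
Cage b has product 40, so r4c3 = 5.
Row 4 now contains 5; hence r4c6 = 3.
5 is placed in row 6, leaving r6c1 = 6.
Row 6 now contains 6, which forces r6c4 = 3.
Row 6 now contains 3; hence r6c5 = 2.
Row 6 already has 2; hence r6c6 = 1.
The two cells of cage f must have difference 4, so r1c5 = 1.
1 is placed in column 6; hence r1c6 = 5.
The two cells of cage e must have sum 9, which forces r4c5 = 6.
Cage k has sum 12, so r5c4 = 5.
The two cells of cage i must have product 6, so r5c5 = 3.
1 is placed in column 6, which forces r5c6 = 2.
Row 6 already has 2, so r6c3 = 4.
Column 3 now contains 4, leaving r1c3 = 2.
Cage j's pair has sum 6, so r1c4 = 4.
Cage n needs sum 17; hence r2c4 = 6.
Column 5 already has 6, which forces r2c5 = 5.
Cage n has sum 17, leaving r3c4 = 2.
Cage n has sum 17, so r3c5 = 4.
Cage c needs two cells with difference 3, so r4c1 = 4.
Cage b needs product 40, which forces r4c2 = 2.
Row 5 now contains 5, so r5c1 = 1.
2 is placed in row 5; hence r5c2 = 4.
5 is placed in row 2, which forces r2c1 = 2.
Row 3 now contains 2, leaving r3c1 = 5.
Completed grid: 3 6 2 4 1 5 / 2 1 3 6 5 4 / 5 3 1 2 4 6 / 4 2 5 1 6 3 / 1 4 6 5 3 2 / 6 5 4 3 2 1.

2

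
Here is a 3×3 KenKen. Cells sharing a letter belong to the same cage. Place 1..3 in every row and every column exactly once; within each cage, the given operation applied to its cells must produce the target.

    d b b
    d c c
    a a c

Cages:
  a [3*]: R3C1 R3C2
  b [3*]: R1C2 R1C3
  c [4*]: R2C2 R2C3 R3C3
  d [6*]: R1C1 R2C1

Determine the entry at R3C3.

The 3 cells of cage c must have product 4, so R2C2 = 2.
Cage c has product 4, which forces R2C3 = 1.
The 3 cells of cage c must have product 4; hence R3C3 = 2.
Cage d needs two cells with product 6, which forces R1C1 = 2.
The two cells of cage b must have product 3; hence R1C2 = 1.
Column 3 already has 1, which forces R1C3 = 3.
2 is placed in row 2, so R2C1 = 3.
Column 1 now contains 3, leaving R3C1 = 1.
Column 2 now contains 1, which forces R3C2 = 3.
The full grid is 2 1 3 / 3 2 1 / 1 3 2.

2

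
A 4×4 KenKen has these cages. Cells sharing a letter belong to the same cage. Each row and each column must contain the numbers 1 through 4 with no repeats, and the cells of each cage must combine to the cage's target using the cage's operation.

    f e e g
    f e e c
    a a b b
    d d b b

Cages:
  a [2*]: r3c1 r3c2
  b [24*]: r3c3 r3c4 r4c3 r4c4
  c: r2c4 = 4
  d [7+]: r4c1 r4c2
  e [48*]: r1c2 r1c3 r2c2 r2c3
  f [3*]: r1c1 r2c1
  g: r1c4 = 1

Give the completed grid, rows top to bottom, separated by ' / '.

3 4 2 1 / 1 2 3 4 / 2 1 4 3 / 4 3 1 2

G is a freebie, which forces r1c4 = 1.
C is a freebie, so r2c4 = 4.
Row 1 now contains 1, leaving r1c1 = 3.
Cage f needs two cells with product 3, which forces r2c1 = 1.
Column 1 already has 1, so r3c1 = 2.
Row 3 now contains 2, so r3c2 = 1.
Row 3 already has 1; hence r3c3 = 4.
Row 3 now contains 2, leaving r3c4 = 3.
Column 1 now contains 3, so r4c1 = 4.
Row 4 now contains 4, leaving r4c2 = 3.
Column 3 now contains 4, so r4c3 = 1.
Column 4 already has 3, which forces r4c4 = 2.
The 4 cells of cage e must have product 48, leaving r1c2 = 4.
Column 3 now contains 4, so r1c3 = 2.
Column 2 now contains 3, so r2c2 = 2.
Cage e needs product 48, leaving r2c3 = 3.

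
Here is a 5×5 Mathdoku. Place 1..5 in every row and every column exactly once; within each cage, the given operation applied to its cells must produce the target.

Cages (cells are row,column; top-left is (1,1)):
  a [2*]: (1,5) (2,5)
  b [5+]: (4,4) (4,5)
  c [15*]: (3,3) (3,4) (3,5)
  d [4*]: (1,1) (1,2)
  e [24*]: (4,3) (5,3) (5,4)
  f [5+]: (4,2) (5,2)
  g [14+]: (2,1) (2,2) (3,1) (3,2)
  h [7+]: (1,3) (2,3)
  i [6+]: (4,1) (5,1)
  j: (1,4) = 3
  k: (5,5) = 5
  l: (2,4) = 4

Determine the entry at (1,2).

1

Cage j is a single given cell, so (1,4) = 3.
L is a freebie, which forces (2,4) = 4.
Column 4 already has 4; hence (5,4) = 2.
Cage k is a single given cell; hence (5,5) = 5.
2 is placed in column 4, leaving (4,4) = 1.
Cage b's pair has sum 5, which forces (4,5) = 4.
Column 4 already has 1, leaving (3,4) = 5.
Row 4 already has 4; hence (4,2) = 2.
Row 4 already has 4, leaving (4,3) = 3.
Cage f needs two cells with sum 5, leaving (5,2) = 3.
The 3 cells of cage e must have product 24, which forces (5,3) = 4.
Cage g has sum 14, which forces (2,2) = 5.
Row 2 now contains 5, which forces (2,3) = 2.
Row 2 already has 2, which forces (2,5) = 1.
Cage g has sum 14, which forces (3,2) = 4.
Column 3 now contains 3, which forces (3,3) = 1.
The 3 cells of cage c must have product 15, leaving (3,5) = 3.
Row 4 now contains 2, so (4,1) = 5.
4 is placed in row 5, which forces (5,1) = 1.
1 is placed in column 1; hence (1,1) = 4.
4 is placed in column 2, leaving (1,2) = 1.
Column 3 now contains 2, which forces (1,3) = 5.
1 is placed in column 5; hence (1,5) = 2.
Row 2 already has 2; hence (2,1) = 3.
3 is placed in row 3; hence (3,1) = 2.
Completed grid: 4 1 5 3 2 / 3 5 2 4 1 / 2 4 1 5 3 / 5 2 3 1 4 / 1 3 4 2 5.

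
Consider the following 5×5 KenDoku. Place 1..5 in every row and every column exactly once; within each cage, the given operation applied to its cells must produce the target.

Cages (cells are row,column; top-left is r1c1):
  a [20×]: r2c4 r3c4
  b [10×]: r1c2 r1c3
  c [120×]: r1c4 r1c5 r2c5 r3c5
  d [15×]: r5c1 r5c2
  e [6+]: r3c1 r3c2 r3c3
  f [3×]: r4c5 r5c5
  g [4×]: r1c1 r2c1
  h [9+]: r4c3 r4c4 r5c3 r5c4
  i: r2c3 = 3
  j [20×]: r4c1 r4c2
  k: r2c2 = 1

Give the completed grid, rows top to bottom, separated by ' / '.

1 2 5 3 4 / 4 1 3 5 2 / 2 3 1 4 5 / 5 4 2 1 3 / 3 5 4 2 1

K is a freebie, which forces r2c2 = 1.
I is a freebie, which forces r2c3 = 3.
Cage g's pair has product 4; hence r1c1 = 1.
Row 2 already has 1; hence r2c1 = 4.
4 is placed in row 2, which forces r2c4 = 5.
Row 2 now contains 5, which forces r2c5 = 2.
Column 4 now contains 5, which forces r3c4 = 4.
Column 1 already has 4, which forces r4c1 = 5.
5 is placed in row 4; hence r4c2 = 4.
Column 1 already has 5; hence r5c1 = 3.
3 is placed in row 5, which forces r5c2 = 5.
3 is placed in row 5, so r5c5 = 1.
Column 2 already has 5; hence r1c2 = 2.
Cage b needs two cells with product 10, so r1c3 = 5.
Cage c has product 120, which forces r1c4 = 3.
Cage c needs product 120, so r1c5 = 4.
3 is placed in column 1, leaving r3c1 = 2.
Cage e needs sum 6, which forces r3c2 = 3.
Cage e needs sum 6, leaving r3c3 = 1.
The 4 cells of cage c must have product 120; hence r3c5 = 5.
The 4 cells of cage h must have sum 9, leaving r4c3 = 2.
Cage h has sum 9, so r4c4 = 1.
Column 5 already has 1, leaving r4c5 = 3.
Cage h has sum 9, which forces r5c3 = 4.
1 is placed in row 5, leaving r5c4 = 2.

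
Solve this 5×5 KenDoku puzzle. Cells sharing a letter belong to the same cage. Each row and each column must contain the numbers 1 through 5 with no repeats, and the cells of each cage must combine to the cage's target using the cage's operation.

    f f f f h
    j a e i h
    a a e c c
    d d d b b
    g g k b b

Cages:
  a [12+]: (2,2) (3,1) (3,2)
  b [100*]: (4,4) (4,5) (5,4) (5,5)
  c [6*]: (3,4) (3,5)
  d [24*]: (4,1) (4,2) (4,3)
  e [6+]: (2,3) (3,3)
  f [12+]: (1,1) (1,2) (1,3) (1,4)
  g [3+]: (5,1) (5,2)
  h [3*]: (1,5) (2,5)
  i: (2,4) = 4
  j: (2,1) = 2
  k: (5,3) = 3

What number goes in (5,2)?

J is a freebie; hence (2,1) = 2.
Cage i is given, so (2,4) = 4.
2 is placed in column 1, leaving (5,1) = 1.
Row 5 now contains 1, so (5,2) = 2.
Cage k is a single given cell, which forces (5,3) = 3.
2 is placed in row 5, so (5,4) = 5.
Row 5 now contains 5, so (5,5) = 4.
Cage d needs product 24; hence (4,3) = 2.
The 4 cells of cage b must have product 100, so (4,4) = 1.
Cage b needs product 100, which forces (4,5) = 5.
1 is placed in column 4; hence (1,4) = 2.
2 is placed in column 4, so (3,4) = 3.
3 is placed in row 3, which forces (3,5) = 2.
The 3 cells of cage a must have sum 12, which forces (2,2) = 3.
3 is placed in row 2, which forces (2,5) = 1.
Column 2 already has 3, leaving (4,2) = 4.
Column 5 already has 1; hence (1,5) = 3.
Row 2 now contains 1; hence (2,3) = 5.
Cage a needs sum 12, so (3,1) = 4.
Column 2 now contains 4, so (3,2) = 5.
Cage e's pair has sum 6, leaving (3,3) = 1.
Row 4 now contains 4, so (4,1) = 3.
Column 1 now contains 4, which forces (1,1) = 5.
5 is placed in column 2, which forces (1,2) = 1.
Column 3 now contains 1, leaving (1,3) = 4.
Filled in: 5 1 4 2 3 / 2 3 5 4 1 / 4 5 1 3 2 / 3 4 2 1 5 / 1 2 3 5 4.

2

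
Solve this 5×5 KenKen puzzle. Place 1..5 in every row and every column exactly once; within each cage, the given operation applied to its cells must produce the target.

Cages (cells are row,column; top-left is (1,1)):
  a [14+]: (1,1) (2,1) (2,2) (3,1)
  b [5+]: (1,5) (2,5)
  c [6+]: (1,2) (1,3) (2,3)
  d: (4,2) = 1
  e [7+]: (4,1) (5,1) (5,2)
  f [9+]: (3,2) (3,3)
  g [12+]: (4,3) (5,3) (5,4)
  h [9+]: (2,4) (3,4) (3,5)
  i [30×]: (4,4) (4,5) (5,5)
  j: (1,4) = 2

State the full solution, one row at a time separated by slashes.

J is a freebie; hence (1,4) = 2.
Cage d is given, which forces (4,2) = 1.
Column 2 now contains 1, which forces (1,2) = 3.
Cage c has sum 6, leaving (1,3) = 1.
1 is placed in row 1, leaving (1,5) = 4.
Cage c has sum 6, which forces (2,3) = 2.
2 is placed in row 2, which forces (2,5) = 1.
Row 1 already has 4; hence (1,1) = 5.
The 4 cells of cage a must have sum 14; hence (2,1) = 3.
Column 1 already has 3, so (5,1) = 1.
Cage a has sum 14, so (2,2) = 4.
Row 2 already has 4, leaving (2,4) = 5.
Column 1 already has 1, leaving (3,1) = 2.
Column 2 already has 4, so (3,2) = 5.
Row 3 already has 5, so (3,3) = 4.
Row 3 already has 2, so (3,5) = 3.
Column 1 now contains 2, which forces (4,1) = 4.
Column 4 already has 5; hence (4,4) = 3.
Column 2 already has 4; hence (5,2) = 2.
Column 4 now contains 3, leaving (5,4) = 4.
Row 5 already has 2; hence (5,5) = 5.
Row 3 already has 3, so (3,4) = 1.
Row 4 now contains 3, so (4,3) = 5.
5 is placed in column 5; hence (4,5) = 2.
Row 5 now contains 5, so (5,3) = 3.

5 3 1 2 4 / 3 4 2 5 1 / 2 5 4 1 3 / 4 1 5 3 2 / 1 2 3 4 5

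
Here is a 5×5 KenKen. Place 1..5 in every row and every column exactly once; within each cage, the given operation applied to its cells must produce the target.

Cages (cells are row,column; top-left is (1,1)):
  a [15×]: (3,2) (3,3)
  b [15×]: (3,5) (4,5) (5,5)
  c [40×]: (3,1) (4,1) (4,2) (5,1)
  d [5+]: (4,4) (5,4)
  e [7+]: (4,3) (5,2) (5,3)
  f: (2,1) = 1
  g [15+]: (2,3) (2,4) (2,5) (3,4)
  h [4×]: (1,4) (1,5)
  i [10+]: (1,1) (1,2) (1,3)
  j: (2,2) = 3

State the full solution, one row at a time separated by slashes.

3 2 5 1 4 / 1 3 4 5 2 / 2 5 3 4 1 / 4 1 2 3 5 / 5 4 1 2 3

Cage f is a single given cell, which forces (2,1) = 1.
Cage j is a single given cell; hence (2,2) = 3.
3 is placed in column 2, so (3,2) = 5.
5 is placed in row 3; hence (3,3) = 3.
Row 3 already has 3, leaving (3,4) = 4.
Row 3 already has 3, so (3,5) = 1.
Column 4 already has 4; hence (1,4) = 1.
Column 5 now contains 1, which forces (1,5) = 4.
4 is placed in row 3, leaving (3,1) = 2.
The 4 cells of cage c must have product 40; hence (4,2) = 1.
Cage i needs sum 10, which forces (1,1) = 3.
Row 1 now contains 4, which forces (1,2) = 2.
Row 1 now contains 4, so (1,3) = 5.
The 4 cells of cage g must have sum 15, which forces (2,3) = 4.
4 is placed in column 3, leaving (4,3) = 2.
Row 4 now contains 2, so (4,4) = 3.
Row 4 already has 3, leaving (4,5) = 5.
Column 2 already has 2, leaving (5,2) = 4.
Cage e needs sum 7, leaving (5,3) = 1.
Column 4 now contains 3, so (5,4) = 2.
5 is placed in column 5; hence (5,5) = 3.
Column 4 now contains 2, so (2,4) = 5.
5 is placed in column 5, which forces (2,5) = 2.
Row 4 now contains 5, which forces (4,1) = 4.
Row 5 now contains 4, leaving (5,1) = 5.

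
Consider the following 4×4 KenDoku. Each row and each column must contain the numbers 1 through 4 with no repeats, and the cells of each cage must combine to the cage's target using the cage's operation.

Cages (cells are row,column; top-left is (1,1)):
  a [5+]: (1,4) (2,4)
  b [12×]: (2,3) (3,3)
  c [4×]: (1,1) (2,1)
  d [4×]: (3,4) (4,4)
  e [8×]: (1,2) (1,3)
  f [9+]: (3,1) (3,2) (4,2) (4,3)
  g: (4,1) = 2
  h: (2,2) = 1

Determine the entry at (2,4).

2

Cage h is a single given cell, which forces (2,2) = 1.
Cage g is a single given cell; hence (4,1) = 2.
The two cells of cage c must have product 4, so (1,1) = 1.
1 is placed in row 2, leaving (2,1) = 4.
Row 2 now contains 4, leaving (2,3) = 3.
Row 2 already has 3, which forces (2,4) = 2.
Column 1 now contains 1, leaving (3,1) = 3.
Column 3 already has 3; hence (3,3) = 4.
Row 3 now contains 4, so (3,4) = 1.
The 4 cells of cage f must have sum 9; hence (4,3) = 1.
1 is placed in column 4, so (4,4) = 4.
Cage e's pair has product 8, so (1,2) = 4.
Column 3 already has 4, leaving (1,3) = 2.
Column 4 already has 2, leaving (1,4) = 3.
Row 3 now contains 4, leaving (3,2) = 2.
Row 4 now contains 4, which forces (4,2) = 3.
Completed grid: 1 4 2 3 / 4 1 3 2 / 3 2 4 1 / 2 3 1 4.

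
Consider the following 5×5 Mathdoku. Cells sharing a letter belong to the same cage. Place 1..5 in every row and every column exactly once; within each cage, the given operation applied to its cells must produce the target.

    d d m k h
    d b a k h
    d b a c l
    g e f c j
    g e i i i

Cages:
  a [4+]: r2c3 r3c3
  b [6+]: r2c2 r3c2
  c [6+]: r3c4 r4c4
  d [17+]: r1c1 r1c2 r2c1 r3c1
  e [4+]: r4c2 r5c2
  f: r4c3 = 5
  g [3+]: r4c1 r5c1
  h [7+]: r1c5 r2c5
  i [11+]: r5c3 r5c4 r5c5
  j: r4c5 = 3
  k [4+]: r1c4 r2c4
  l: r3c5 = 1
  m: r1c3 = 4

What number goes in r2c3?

1

The 4 cells of cage d must have sum 17; hence r1c2 = 5.
Cage m is given, which forces r1c3 = 4.
Cage l is a single given cell, which forces r3c5 = 1.
Cage f is given, leaving r4c3 = 5.
J is a freebie, leaving r4c5 = 3.
Column 3 already has 5, leaving r5c3 = 2.
Row 1 now contains 4, leaving r1c1 = 3.
3 is placed in row 1, which forces r1c4 = 1.
3 is placed in column 5, leaving r1c5 = 2.
The two cells of cage a must have sum 4, which forces r2c3 = 1.
Column 4 already has 1, leaving r2c4 = 3.
The two cells of cage h must have sum 7; hence r2c5 = 5.
Row 3 now contains 1, leaving r3c3 = 3.
The two cells of cage g must have sum 3, so r4c1 = 2.
Row 4 already has 3; hence r4c2 = 1.
Row 4 already has 2, leaving r4c4 = 4.
2 is placed in row 5, so r5c1 = 1.
Cage e needs two cells with sum 4, which forces r5c2 = 3.
Column 4 now contains 4, which forces r5c4 = 5.
Column 5 already has 5, which forces r5c5 = 4.
Row 2 already has 5, so r2c1 = 4.
Row 2 already has 4, leaving r2c2 = 2.
Cage d needs sum 17; hence r3c1 = 5.
Column 2 now contains 2; hence r3c2 = 4.
Column 4 already has 5, which forces r3c4 = 2.
The full grid is 3 5 4 1 2 / 4 2 1 3 5 / 5 4 3 2 1 / 2 1 5 4 3 / 1 3 2 5 4.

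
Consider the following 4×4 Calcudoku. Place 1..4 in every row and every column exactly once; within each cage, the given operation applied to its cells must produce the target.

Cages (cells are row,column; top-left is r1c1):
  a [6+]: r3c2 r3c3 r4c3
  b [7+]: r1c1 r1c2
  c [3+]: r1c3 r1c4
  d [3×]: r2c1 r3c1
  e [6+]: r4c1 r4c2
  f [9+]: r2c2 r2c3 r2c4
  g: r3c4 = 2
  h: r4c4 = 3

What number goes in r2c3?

G is a freebie, which forces r3c4 = 2.
Cage h is a single given cell, which forces r4c4 = 3.
Cage c needs two cells with sum 3, so r1c3 = 2.
Column 4 now contains 2, leaving r1c4 = 1.
Column 3 already has 2, so r2c3 = 3.
Column 4 now contains 3, leaving r2c4 = 4.
Column 3 already has 2, leaving r4c3 = 1.
Row 2 already has 3, which forces r2c1 = 1.
Row 2 already has 3, which forces r2c2 = 2.
The two cells of cage d must have product 3, so r3c1 = 3.
Cage a needs sum 6; hence r3c2 = 1.
Column 3 already has 1, so r3c3 = 4.
Column 2 now contains 2, leaving r4c2 = 4.
Column 1 already has 3; hence r1c1 = 4.
Column 2 already has 4, which forces r1c2 = 3.
Row 4 now contains 4, which forces r4c1 = 2.
Completed grid: 4 3 2 1 / 1 2 3 4 / 3 1 4 2 / 2 4 1 3.

3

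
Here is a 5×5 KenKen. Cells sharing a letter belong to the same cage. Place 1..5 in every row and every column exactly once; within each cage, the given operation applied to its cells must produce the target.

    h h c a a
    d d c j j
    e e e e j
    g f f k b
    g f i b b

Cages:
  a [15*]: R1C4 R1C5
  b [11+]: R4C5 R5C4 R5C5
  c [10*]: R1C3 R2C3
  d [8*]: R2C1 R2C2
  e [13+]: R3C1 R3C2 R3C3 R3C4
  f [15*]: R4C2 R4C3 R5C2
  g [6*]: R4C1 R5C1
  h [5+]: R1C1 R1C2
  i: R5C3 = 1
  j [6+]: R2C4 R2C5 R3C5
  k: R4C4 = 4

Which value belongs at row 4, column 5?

Cage k is given; hence R4C4 = 4.
Cage i is a single given cell, so R5C3 = 1.
Cage f needs product 15, which forces R4C2 = 1.
Row 1 needs a 1, and only R1C1 is open for it.
Cage h's pair has sum 5, leaving R1C2 = 4.
Column 2 now contains 4, leaving R2C2 = 2.
2 is placed in row 2, so R2C3 = 5.
Cage e needs sum 13; hence R3C4 = 1.
Column 3 already has 5; hence R4C3 = 3.
Column 3 already has 5; hence R1C3 = 2.
2 is placed in row 2, which forces R2C1 = 4.
Column 4 already has 1, leaving R2C4 = 3.
Cage j has sum 6; hence R2C5 = 1.
Column 3 already has 3; hence R3C3 = 4.
The 3 cells of cage j must have sum 6, which forces R3C5 = 2.
Row 4 already has 3, which forces R4C1 = 2.
Column 5 now contains 2; hence R4C5 = 5.
Cage g needs two cells with product 6, leaving R5C1 = 3.
Cage f needs product 15, which forces R5C2 = 5.
5 is placed in row 5; hence R5C4 = 2.
The 3 cells of cage b must have sum 11; hence R5C5 = 4.
3 is placed in column 4; hence R1C4 = 5.
Column 5 already has 5; hence R1C5 = 3.
Column 1 already has 3, which forces R3C1 = 5.
5 is placed in column 2, leaving R3C2 = 3.
Completed grid: 1 4 2 5 3 / 4 2 5 3 1 / 5 3 4 1 2 / 2 1 3 4 5 / 3 5 1 2 4.

5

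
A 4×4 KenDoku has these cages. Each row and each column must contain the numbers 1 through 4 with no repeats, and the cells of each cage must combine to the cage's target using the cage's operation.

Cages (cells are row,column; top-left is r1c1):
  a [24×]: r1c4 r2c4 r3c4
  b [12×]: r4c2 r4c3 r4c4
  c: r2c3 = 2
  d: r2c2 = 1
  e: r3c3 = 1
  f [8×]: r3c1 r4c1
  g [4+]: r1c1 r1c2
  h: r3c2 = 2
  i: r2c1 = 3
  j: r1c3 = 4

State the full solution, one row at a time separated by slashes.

1 3 4 2 / 3 1 2 4 / 4 2 1 3 / 2 4 3 1

Cage j is a single given cell, so r1c3 = 4.
Cage i is a single given cell, which forces r2c1 = 3.
D is a freebie, which forces r2c2 = 1.
Cage c is a single given cell; hence r2c3 = 2.
Row 2 already has 2, so r2c4 = 4.
Cage h is given, which forces r3c2 = 2.
Cage e is given, so r3c3 = 1.
Row 3 now contains 2, which forces r3c4 = 3.
Column 3 now contains 1; hence r4c3 = 3.
Column 4 now contains 3; hence r4c4 = 1.
Column 1 now contains 3, which forces r1c1 = 1.
Column 2 now contains 1, leaving r1c2 = 3.
Column 4 now contains 3, leaving r1c4 = 2.
Row 3 now contains 2; hence r3c1 = 4.
Cage f's pair has product 8, leaving r4c1 = 2.
Row 4 already has 3, so r4c2 = 4.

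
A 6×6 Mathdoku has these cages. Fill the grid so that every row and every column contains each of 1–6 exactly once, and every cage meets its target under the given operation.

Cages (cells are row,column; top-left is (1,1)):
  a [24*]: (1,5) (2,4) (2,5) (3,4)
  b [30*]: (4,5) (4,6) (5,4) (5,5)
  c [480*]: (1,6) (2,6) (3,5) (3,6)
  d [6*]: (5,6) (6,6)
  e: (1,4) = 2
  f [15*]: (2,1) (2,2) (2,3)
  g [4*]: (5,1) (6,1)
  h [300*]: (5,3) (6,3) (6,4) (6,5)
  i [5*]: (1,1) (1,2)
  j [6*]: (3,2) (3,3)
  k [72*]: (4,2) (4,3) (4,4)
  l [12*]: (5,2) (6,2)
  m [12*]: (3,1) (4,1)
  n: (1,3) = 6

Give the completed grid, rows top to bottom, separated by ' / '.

5 1 6 2 3 4 / 3 5 1 4 2 6 / 6 2 3 1 4 5 / 2 6 4 3 5 1 / 4 3 5 6 1 2 / 1 4 2 5 6 3

Cage n is given, so (1,3) = 6.
E is a freebie; hence (1,4) = 2.
Cage c has product 480, which forces (3,5) = 4.
The 4 cells of cage h must have product 300, so (5,3) = 5.
Cage a needs product 24, so (2,4) = 4.
The 4 cells of cage c must have product 480; hence (1,6) = 4.
Row 1 needs a 3, and only (1,5) is open for it.
Cage a needs product 24, so (2,5) = 2.
Cage a needs product 24, leaving (3,4) = 1.
Cage b has product 30; hence (4,5) = 5.
The 4 cells of cage b must have product 30, leaving (5,5) = 1.
5 is placed in column 5, so (6,5) = 6.
1 is placed in row 5, so (5,1) = 4.
Cage g needs two cells with product 4, leaving (6,1) = 1.
Cage h needs product 300, which forces (6,3) = 2.
Cage h has product 300, so (6,4) = 5.
Row 6 already has 2, so (6,6) = 3.
1 is placed in column 1, leaving (1,1) = 5.
Cage i's pair has product 5, leaving (1,2) = 1.
Column 1 now contains 5, which forces (2,1) = 3.
Row 2 already has 3; hence (2,2) = 5.
Row 2 already has 3, leaving (2,3) = 1.
5 is placed in row 2; hence (2,6) = 6.
Cage j's pair has product 6, so (3,2) = 2.
Column 3 now contains 2, which forces (3,3) = 3.
6 is placed in column 6, so (3,6) = 5.
Column 3 now contains 3, leaving (4,3) = 4.
The two cells of cage l must have product 12, so (5,2) = 3.
Row 5 now contains 3, which forces (5,4) = 6.
Cage d needs two cells with product 6, which forces (5,6) = 2.
Row 6 already has 3, so (6,2) = 4.
Row 3 already has 2, leaving (3,1) = 6.
Cage m's pair has product 12, leaving (4,1) = 2.
Column 2 now contains 3, leaving (4,2) = 6.
Column 4 already has 6, so (4,4) = 3.
2 is placed in column 6, which forces (4,6) = 1.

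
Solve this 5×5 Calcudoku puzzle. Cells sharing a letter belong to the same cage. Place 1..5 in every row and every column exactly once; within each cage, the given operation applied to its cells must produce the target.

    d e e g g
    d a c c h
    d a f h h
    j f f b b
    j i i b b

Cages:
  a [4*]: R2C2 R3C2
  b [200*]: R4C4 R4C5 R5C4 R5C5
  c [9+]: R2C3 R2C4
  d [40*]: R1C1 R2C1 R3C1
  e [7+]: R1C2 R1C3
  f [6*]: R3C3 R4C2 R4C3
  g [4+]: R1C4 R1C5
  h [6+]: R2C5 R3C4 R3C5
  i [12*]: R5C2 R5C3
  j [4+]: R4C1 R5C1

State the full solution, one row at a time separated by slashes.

4 5 2 3 1 / 2 1 5 4 3 / 5 4 3 1 2 / 3 2 1 5 4 / 1 3 4 2 5

The only place for 3 in row 2 is R2C5.
Cage g needs two cells with sum 4; hence R1C4 = 3.
Column 5 already has 3, so R1C5 = 1.
Column 5 now contains 1; hence R3C5 = 2.
Row 3 now contains 2; hence R3C4 = 1.
The two cells of cage a must have product 4, which forces R2C2 = 1.
Row 3 already has 1, leaving R3C2 = 4.
Row 3 already has 1, which forces R3C3 = 3.
Column 2 already has 1, which forces R4C2 = 2.
2 is placed in row 4, leaving R4C3 = 1.
2 is placed in row 4; hence R4C4 = 5.
Row 4 now contains 5, which forces R4C5 = 4.
4 is placed in column 2, leaving R5C2 = 3.
3 is placed in column 3, which forces R5C3 = 4.
5 is placed in column 4; hence R5C4 = 2.
Column 5 now contains 4; hence R5C5 = 5.
2 is placed in column 2; hence R1C2 = 5.
Cage e needs two cells with sum 7, which forces R1C3 = 2.
Column 3 now contains 4, so R2C3 = 5.
5 is placed in column 4; hence R2C4 = 4.
Row 3 now contains 4; hence R3C1 = 5.
1 is placed in row 4, leaving R4C1 = 3.
3 is placed in row 5, so R5C1 = 1.
Row 1 already has 2, leaving R1C1 = 4.
Row 2 now contains 4, so R2C1 = 2.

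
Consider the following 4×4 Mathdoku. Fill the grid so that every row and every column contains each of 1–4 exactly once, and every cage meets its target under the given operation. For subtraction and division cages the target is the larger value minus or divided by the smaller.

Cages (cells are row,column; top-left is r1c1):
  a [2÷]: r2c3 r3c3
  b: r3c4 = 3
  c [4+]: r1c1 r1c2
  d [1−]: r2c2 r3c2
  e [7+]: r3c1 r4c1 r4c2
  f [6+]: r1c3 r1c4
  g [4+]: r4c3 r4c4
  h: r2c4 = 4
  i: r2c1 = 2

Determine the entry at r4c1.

4

Cage i is a single given cell; hence r2c1 = 2.
H is a freebie, which forces r2c4 = 4.
Cage b is a single given cell, which forces r3c4 = 3.
Column 4 now contains 3, leaving r4c4 = 1.
Cage f needs two cells with sum 6, so r1c3 = 4.
Column 4 now contains 4, which forces r1c4 = 2.
Row 2 now contains 4, so r2c3 = 1.
Cage e has sum 7; hence r3c1 = 1.
Cage a needs two cells with quotient 2, so r3c3 = 2.
The 3 cells of cage e must have sum 7; hence r4c1 = 4.
The 3 cells of cage e must have sum 7, so r4c2 = 2.
Row 4 now contains 1, so r4c3 = 3.
Column 1 now contains 1; hence r1c1 = 3.
Cage c needs two cells with sum 4; hence r1c2 = 1.
Row 2 now contains 1, which forces r2c2 = 3.
2 is placed in row 3, which forces r3c2 = 4.
The full grid is 3 1 4 2 / 2 3 1 4 / 1 4 2 3 / 4 2 3 1.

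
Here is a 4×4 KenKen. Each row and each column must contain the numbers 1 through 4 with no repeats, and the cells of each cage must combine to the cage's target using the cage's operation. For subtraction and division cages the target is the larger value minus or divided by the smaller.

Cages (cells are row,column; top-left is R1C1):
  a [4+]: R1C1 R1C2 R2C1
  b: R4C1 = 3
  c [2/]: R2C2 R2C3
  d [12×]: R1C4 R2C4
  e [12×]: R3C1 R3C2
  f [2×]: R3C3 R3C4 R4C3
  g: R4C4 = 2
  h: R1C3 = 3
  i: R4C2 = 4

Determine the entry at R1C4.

4

The 3 cells of cage a must have sum 4, so R1C1 = 2.
Cage a has sum 4, which forces R1C2 = 1.
H is a freebie, so R1C3 = 3.
3 is placed in row 1; hence R1C4 = 4.
Cage a has sum 4, leaving R2C1 = 1.
Column 4 already has 4, so R2C4 = 3.
Cage f has product 2; hence R3C3 = 2.
Cage f has product 2; hence R3C4 = 1.
Cage b is a single given cell, which forces R4C1 = 3.
Cage i is given; hence R4C2 = 4.
Cage f has product 2, so R4C3 = 1.
Cage g is a single given cell, so R4C4 = 2.
Column 2 already has 4, which forces R2C2 = 2.
Column 3 now contains 2, leaving R2C3 = 4.
Column 1 now contains 3; hence R3C1 = 4.
Column 2 already has 4; hence R3C2 = 3.
The full grid is 2 1 3 4 / 1 2 4 3 / 4 3 2 1 / 3 4 1 2.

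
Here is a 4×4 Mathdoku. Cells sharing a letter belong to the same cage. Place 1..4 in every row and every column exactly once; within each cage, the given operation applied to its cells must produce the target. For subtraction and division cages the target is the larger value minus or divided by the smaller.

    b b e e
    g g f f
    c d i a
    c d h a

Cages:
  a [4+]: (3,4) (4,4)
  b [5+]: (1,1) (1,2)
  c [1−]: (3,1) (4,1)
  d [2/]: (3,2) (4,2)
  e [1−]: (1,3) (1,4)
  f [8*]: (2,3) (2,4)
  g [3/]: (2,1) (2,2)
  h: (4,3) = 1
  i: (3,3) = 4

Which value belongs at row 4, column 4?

3

Cage i is a single given cell, which forces (3,3) = 4.
H is a freebie, which forces (4,3) = 1.
1 is placed in row 4, so (4,4) = 3.
4 is placed in column 3, leaving (2,3) = 2.
The two cells of cage f must have product 8, so (2,4) = 4.
Column 4 now contains 3, which forces (3,4) = 1.
Column 3 now contains 2, so (1,3) = 3.
Column 4 now contains 1, so (1,4) = 2.
Row 3 now contains 1, leaving (3,1) = 3.
Row 3 now contains 1, leaving (3,2) = 2.
The two cells of cage d must have quotient 2, so (4,2) = 4.
Cage b's pair has sum 5, leaving (1,1) = 4.
4 is placed in column 2; hence (1,2) = 1.
Column 1 already has 3; hence (2,1) = 1.
The two cells of cage g must have quotient 3, leaving (2,2) = 3.
4 is placed in row 4, leaving (4,1) = 2.
Completed grid: 4 1 3 2 / 1 3 2 4 / 3 2 4 1 / 2 4 1 3.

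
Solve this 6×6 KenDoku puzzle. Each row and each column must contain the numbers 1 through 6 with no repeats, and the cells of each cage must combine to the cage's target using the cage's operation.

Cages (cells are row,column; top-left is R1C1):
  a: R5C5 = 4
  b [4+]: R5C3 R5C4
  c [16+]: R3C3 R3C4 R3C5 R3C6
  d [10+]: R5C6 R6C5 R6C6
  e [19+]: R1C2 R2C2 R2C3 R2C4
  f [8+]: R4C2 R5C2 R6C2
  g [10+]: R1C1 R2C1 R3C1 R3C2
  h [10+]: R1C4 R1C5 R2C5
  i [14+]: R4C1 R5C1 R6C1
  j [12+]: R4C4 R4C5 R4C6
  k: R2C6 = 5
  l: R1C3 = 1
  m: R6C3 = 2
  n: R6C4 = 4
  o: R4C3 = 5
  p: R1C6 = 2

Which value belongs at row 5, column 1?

Cage l is given; hence R1C3 = 1.
Cage p is a single given cell, so R1C6 = 2.
K is a freebie, so R2C6 = 5.
Cage o is given; hence R4C3 = 5.
Column 3 now contains 1; hence R5C3 = 3.
Row 5 already has 3, so R5C4 = 1.
Cage a is a single given cell, leaving R5C5 = 4.
Row 5 already has 4; hence R5C6 = 6.
Cage m is given, leaving R6C3 = 2.
Cage n is given, so R6C4 = 4.
Cage e needs sum 19; hence R1C2 = 6.
The 3 cells of cage j must have sum 12, leaving R4C6 = 4.
6 is placed in row 5, so R5C1 = 5.
Row 5 now contains 5, leaving R5C2 = 2.
Cage h has sum 10, so R2C5 = 2.
2 is placed in column 2; hence R4C2 = 1.
2 is placed in column 5, leaving R4C5 = 6.
Cage f needs sum 8, leaving R6C2 = 5.
Cage g has sum 10, leaving R2C1 = 1.
Cage g needs sum 10, leaving R3C1 = 2.
Row 3 already has 2, leaving R3C4 = 6.
Column 5 now contains 6, leaving R3C5 = 5.
Row 4 already has 6; hence R4C1 = 3.
Row 4 already has 6, so R4C4 = 2.
The 3 cells of cage i must have sum 14; hence R6C1 = 6.
Column 1 already has 3, leaving R1C1 = 4.
The 3 cells of cage h must have sum 10; hence R1C4 = 5.
Column 5 now contains 5; hence R1C5 = 3.
Cage e has sum 19; hence R2C2 = 4.
Cage e needs sum 19, so R2C3 = 6.
Column 4 already has 6; hence R2C4 = 3.
Cage g needs sum 10, so R3C2 = 3.
Row 3 already has 6, leaving R3C3 = 4.
Cage c has sum 16, which forces R3C6 = 1.
3 is placed in column 5, so R6C5 = 1.
Column 6 now contains 1, which forces R6C6 = 3.
Completed grid: 4 6 1 5 3 2 / 1 4 6 3 2 5 / 2 3 4 6 5 1 / 3 1 5 2 6 4 / 5 2 3 1 4 6 / 6 5 2 4 1 3.

5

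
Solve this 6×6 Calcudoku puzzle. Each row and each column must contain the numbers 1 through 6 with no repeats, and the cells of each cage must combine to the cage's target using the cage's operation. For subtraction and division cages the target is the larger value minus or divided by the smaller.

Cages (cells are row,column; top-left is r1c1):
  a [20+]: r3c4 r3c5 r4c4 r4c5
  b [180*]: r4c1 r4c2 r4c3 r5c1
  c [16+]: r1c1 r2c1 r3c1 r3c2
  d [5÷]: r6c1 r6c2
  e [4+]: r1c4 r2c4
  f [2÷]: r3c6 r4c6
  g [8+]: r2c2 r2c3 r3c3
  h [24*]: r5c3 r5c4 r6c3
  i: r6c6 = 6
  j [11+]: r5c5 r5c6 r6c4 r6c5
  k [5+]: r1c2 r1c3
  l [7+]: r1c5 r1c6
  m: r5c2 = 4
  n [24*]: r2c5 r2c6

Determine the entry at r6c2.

5

Cage m is a single given cell, leaving r5c2 = 4.
Cage i is a single given cell, so r6c6 = 6.
Cage n's pair has product 24, so r2c5 = 6.
6 is placed in column 6; hence r2c6 = 4.
Row 1 needs a 6, and only r1c1 is open for it.
The only place for 1 in row 4 is r4c6.
Column 6 now contains 1; hence r3c6 = 2.
The only place for 5 in row 1 is r1c6.
The two cells of cage l must have sum 7, so r1c5 = 2.
5 is placed in column 6, leaving r5c6 = 3.
The two cells of cage k must have sum 5, so r1c2 = 1.
Cage k needs two cells with sum 5, which forces r1c3 = 4.
1 is placed in row 1; hence r1c4 = 3.
3 is placed in column 4, which forces r2c4 = 1.
Column 2 now contains 1, so r6c2 = 5.
Column 3 already has 4, which forces r6c3 = 2.
Row 6 now contains 2, leaving r6c4 = 4.
The 3 cells of cage g must have sum 8, so r2c2 = 2.
The 3 cells of cage g must have sum 8, leaving r2c3 = 5.
Cage g has sum 8, which forces r3c3 = 1.
Cage h has product 24, so r5c3 = 6.
The 3 cells of cage h must have product 24, so r5c4 = 2.
Cage j needs sum 11, leaving r5c5 = 1.
Row 6 already has 5, so r6c1 = 1.
The 4 cells of cage j must have sum 11, which forces r6c5 = 3.
Row 2 already has 2, so r2c1 = 3.
The 4 cells of cage c must have sum 16, leaving r3c1 = 4.
Cage c has sum 16, so r3c2 = 3.
Row 3 already has 4, so r3c5 = 5.
Cage b has product 180; hence r4c1 = 2.
The 4 cells of cage b must have product 180; hence r4c2 = 6.
Column 3 already has 6, so r4c3 = 3.
6 is placed in row 4, so r4c4 = 5.
5 is placed in column 5, leaving r4c5 = 4.
2 is placed in row 5; hence r5c1 = 5.
Row 3 now contains 5, which forces r3c4 = 6.
Completed grid: 6 1 4 3 2 5 / 3 2 5 1 6 4 / 4 3 1 6 5 2 / 2 6 3 5 4 1 / 5 4 6 2 1 3 / 1 5 2 4 3 6.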